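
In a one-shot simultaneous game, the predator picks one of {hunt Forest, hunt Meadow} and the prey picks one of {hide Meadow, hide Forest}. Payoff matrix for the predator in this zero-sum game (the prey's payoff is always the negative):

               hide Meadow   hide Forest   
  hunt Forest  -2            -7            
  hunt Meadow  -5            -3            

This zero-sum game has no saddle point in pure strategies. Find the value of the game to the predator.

v = -29/7

The predator's indifference between hunt Forest and hunt Meadow determines the prey's mixing probability q:
  the predator's expected payoff from hunt Forest: q·(-2) + (1−q)·(-7) = 5q - 7
  the predator's expected payoff from hunt Meadow: q·(-5) + (1−q)·(-3) = -2q - 3
  5q - 7 = -2q - 3  ⇒  7q = 4  ⇒  q = 4/7.
The value is the predator's expected payoff against this mix (using hunt Forest): (4/7)·(-2) + (3/7)·(-7) = -29/7.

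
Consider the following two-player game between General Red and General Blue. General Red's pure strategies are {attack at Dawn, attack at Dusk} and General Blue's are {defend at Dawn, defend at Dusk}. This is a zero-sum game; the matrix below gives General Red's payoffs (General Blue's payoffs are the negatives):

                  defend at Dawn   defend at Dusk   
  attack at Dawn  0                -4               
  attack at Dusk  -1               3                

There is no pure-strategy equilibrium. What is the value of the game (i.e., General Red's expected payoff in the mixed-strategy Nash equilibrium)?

General Blue's mix must leave General Red indifferent between attack at Dawn and attack at Dusk.
  General Red's payoff from attack at Dawn: q·0 + (1−q)·(-4) = 4q - 4
  General Red's payoff from attack at Dusk: q·(-1) + (1−q)·3 = -4q + 3
  4q - 4 = -4q + 3  ⇒  8q = 7  ⇒  q = 7/8.
The value is General Red's expected payoff against this mix (using attack at Dawn): (7/8)·0 + (1/8)·(-4) = -1/2.

v = -1/2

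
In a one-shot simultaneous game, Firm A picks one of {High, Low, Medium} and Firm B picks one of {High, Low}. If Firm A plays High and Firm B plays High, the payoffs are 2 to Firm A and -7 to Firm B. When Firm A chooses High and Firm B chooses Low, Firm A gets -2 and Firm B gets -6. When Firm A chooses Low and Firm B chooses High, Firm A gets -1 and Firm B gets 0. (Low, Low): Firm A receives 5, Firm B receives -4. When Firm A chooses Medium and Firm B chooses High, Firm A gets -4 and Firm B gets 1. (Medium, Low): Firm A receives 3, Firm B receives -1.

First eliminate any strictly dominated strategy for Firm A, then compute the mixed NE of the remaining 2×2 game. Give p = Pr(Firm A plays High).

p = 4/5

Firm A's strategy Medium is strictly dominated by Low: -1 > -4 and 5 > 3. Eliminate Medium.
Firm A's mix must leave Firm B indifferent between High and Low.
  Firm B's expected payoff from High: p·(-7) + (1−p)·0 = -7p
  Firm B's expected payoff from Low: p·(-6) + (1−p)·(-4) = -2p - 4
  -7p = -2p - 4  ⇒  -5p = -4  ⇒  p = 4/5.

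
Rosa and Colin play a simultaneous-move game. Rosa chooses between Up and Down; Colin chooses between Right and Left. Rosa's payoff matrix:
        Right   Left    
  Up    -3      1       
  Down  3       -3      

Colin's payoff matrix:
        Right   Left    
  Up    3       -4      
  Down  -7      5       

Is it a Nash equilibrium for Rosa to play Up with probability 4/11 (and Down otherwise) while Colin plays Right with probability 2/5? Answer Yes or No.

No

Given Rosa's mix p = 4/11, Colin's payoff from Right is -37/11 but from Left is 19/11. Colin strictly prefers Left, so Colin would not mix.
So the proposed profile is not a Nash equilibrium.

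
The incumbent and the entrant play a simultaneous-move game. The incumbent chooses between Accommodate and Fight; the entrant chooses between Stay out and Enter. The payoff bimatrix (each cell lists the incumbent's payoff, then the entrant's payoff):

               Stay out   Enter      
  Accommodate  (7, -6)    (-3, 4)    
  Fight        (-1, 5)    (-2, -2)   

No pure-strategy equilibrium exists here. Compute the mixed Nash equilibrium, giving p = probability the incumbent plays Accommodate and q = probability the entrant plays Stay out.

For the entrant to be willing to mix, the entrant must be indifferent between Stay out and Enter, which pins down the incumbent's mix.
  the entrant's payoff from Stay out: p·(-6) + (1−p)·5 = -11p + 5
  the entrant's payoff from Enter: p·4 + (1−p)·(-2) = 6p - 2
  -11p + 5 = 6p - 2  ⇒  -17p = -7  ⇒  p = 7/17.
For the incumbent to be willing to mix, the incumbent must be indifferent between Accommodate and Fight, which pins down the entrant's mix.
  the incumbent's expected payoff from Accommodate: q·7 + (1−q)·(-3) = 10q - 3
  the incumbent's expected payoff from Fight: q·(-1) + (1−q)·(-2) = q - 2
  10q - 3 = q - 2  ⇒  9q = 1  ⇒  q = 1/9.

p = 7/17, q = 1/9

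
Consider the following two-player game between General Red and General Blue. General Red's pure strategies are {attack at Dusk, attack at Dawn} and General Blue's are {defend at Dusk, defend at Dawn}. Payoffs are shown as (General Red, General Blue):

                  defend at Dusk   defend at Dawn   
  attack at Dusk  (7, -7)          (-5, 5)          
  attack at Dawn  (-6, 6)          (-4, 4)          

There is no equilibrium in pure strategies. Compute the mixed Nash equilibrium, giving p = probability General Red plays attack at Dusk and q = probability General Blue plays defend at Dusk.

p = 1/7, q = 1/14

General Blue's indifference between defend at Dusk and defend at Dawn determines General Red's mixing probability p:
  General Blue's payoff from defend at Dusk: p·(-7) + (1−p)·6 = -13p + 6
  General Blue's payoff from defend at Dawn: p·5 + (1−p)·4 = p + 4
  -13p + 6 = p + 4  ⇒  -14p = -2  ⇒  p = 1/7.
In a mixed equilibrium General Red is indifferent between attack at Dusk and attack at Dawn; this condition fixes q.
  General Red's expected payoff from attack at Dusk: q·7 + (1−q)·(-5) = 12q - 5
  General Red's expected payoff from attack at Dawn: q·(-6) + (1−q)·(-4) = -2q - 4
  12q - 5 = -2q - 4  ⇒  14q = 1  ⇒  q = 1/14.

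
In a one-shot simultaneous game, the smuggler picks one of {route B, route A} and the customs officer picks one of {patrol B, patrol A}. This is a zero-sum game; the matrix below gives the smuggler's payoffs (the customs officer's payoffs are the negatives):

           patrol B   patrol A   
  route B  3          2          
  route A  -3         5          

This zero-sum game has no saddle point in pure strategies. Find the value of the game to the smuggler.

v = 7/3

The customs officer's mix must leave the smuggler indifferent between route B and route A.
  the smuggler's payoff to route B: q·3 + (1−q)·2 = q + 2
  the smuggler's payoff to route A: q·(-3) + (1−q)·5 = -8q + 5
  q + 2 = -8q + 5  ⇒  9q = 3  ⇒  q = 1/3.
The value is the smuggler's expected payoff against this mix (using route B): (1/3)·3 + (2/3)·2 = 7/3.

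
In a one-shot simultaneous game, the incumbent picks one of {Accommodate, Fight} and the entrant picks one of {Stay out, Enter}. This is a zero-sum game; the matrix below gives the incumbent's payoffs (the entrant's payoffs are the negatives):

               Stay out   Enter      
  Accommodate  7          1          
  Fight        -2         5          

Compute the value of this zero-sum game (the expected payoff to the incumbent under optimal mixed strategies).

For the incumbent to be willing to mix, the incumbent must be indifferent between Accommodate and Fight, which pins down the entrant's mix.
  the incumbent's payoff to Accommodate: q·7 + (1−q)·1 = 6q + 1
  the incumbent's payoff to Fight: q·(-2) + (1−q)·5 = -7q + 5
  6q + 1 = -7q + 5  ⇒  13q = 4  ⇒  q = 4/13.
The value is the incumbent's expected payoff against this mix (using Accommodate): (4/13)·7 + (9/13)·1 = 37/13.

v = 37/13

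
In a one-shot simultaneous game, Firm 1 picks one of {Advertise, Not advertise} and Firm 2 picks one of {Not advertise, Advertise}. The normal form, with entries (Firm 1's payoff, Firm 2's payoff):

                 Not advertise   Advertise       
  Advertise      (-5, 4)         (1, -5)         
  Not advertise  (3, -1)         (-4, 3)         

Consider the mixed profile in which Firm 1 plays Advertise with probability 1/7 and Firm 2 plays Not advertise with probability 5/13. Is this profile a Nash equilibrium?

Given Firm 1's mix p = 1/7, Firm 2's payoff from Not advertise is -2/7 but from Advertise is 13/7. Firm 2 strictly prefers Advertise, so Firm 2 would not mix.
So the proposed profile is not a Nash equilibrium.

No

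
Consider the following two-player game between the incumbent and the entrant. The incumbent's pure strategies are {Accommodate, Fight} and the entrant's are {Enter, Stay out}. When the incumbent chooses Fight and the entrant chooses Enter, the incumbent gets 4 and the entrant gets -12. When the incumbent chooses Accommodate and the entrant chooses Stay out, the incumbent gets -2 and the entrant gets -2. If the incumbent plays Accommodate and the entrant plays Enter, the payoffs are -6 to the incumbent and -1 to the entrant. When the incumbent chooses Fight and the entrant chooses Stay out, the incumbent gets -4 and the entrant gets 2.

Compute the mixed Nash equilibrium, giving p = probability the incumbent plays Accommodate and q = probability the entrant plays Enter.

In a mixed equilibrium the entrant is indifferent between Enter and Stay out; this condition fixes p.
  the entrant's payoff to Enter: p·(-1) + (1−p)·(-12) = 11p - 12
  the entrant's payoff to Stay out: p·(-2) + (1−p)·2 = -4p + 2
  11p - 12 = -4p + 2  ⇒  15p = 14  ⇒  p = 14/15.
The incumbent's indifference between Accommodate and Fight determines the entrant's mixing probability q:
  the incumbent's expected payoff from Accommodate: q·(-6) + (1−q)·(-2) = -4q - 2
  the incumbent's expected payoff from Fight: q·4 + (1−q)·(-4) = 8q - 4
  -4q - 2 = 8q - 4  ⇒  -12q = -2  ⇒  q = 1/6.

p = 14/15, q = 1/6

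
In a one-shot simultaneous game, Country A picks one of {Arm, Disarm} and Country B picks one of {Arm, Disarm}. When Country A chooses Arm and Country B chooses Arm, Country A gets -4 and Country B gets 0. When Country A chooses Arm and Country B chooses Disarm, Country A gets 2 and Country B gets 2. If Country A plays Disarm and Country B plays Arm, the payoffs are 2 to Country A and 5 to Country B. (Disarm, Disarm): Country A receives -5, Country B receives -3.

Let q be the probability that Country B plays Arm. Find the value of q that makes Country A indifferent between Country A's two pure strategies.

In a mixed equilibrium Country A is indifferent between Arm and Disarm; this condition fixes q.
  Country A's expected payoff from Arm: q·(-4) + (1−q)·2 = -6q + 2
  Country A's expected payoff from Disarm: q·2 + (1−q)·(-5) = 7q - 5
  -6q + 2 = 7q - 5  ⇒  -13q = -7  ⇒  q = 7/13.

q = 7/13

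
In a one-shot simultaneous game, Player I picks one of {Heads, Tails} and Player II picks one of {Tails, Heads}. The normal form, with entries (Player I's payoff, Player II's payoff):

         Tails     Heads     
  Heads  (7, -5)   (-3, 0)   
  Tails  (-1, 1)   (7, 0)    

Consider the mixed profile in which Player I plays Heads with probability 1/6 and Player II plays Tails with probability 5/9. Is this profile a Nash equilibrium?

Yes

Check Player II's indifference given Player I's mix p = 1/6:
  payoff from Tails = 0; payoff from Heads = 0 — equal.
Check Player I's indifference given Player II's mix q = 5/9:
  payoff from Heads = 23/9; payoff from Tails = 23/9 — equal.
Both players are indifferent, so neither can profitably deviate.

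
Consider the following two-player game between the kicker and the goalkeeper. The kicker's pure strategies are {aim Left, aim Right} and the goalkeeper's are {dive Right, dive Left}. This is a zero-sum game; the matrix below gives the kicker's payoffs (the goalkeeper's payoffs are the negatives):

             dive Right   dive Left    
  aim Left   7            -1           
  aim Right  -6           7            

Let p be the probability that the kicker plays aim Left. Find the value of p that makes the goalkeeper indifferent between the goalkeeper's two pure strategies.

The goalkeeper's indifference between dive Right and dive Left determines the kicker's mixing probability p:
  the goalkeeper's payoff to dive Right: p·(-7) + (1−p)·6 = -13p + 6
  the goalkeeper's payoff to dive Left: p·1 + (1−p)·(-7) = 8p - 7
  -13p + 6 = 8p - 7  ⇒  -21p = -13  ⇒  p = 13/21.

p = 13/21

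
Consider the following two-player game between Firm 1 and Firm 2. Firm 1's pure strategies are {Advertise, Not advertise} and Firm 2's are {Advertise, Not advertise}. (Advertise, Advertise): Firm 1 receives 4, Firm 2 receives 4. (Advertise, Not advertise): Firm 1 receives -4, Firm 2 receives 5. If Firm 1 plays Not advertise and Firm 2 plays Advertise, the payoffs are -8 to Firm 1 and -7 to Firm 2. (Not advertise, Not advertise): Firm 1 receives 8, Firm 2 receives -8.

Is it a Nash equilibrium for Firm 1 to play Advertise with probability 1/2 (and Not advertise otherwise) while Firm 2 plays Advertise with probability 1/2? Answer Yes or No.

Yes

Check Firm 2's indifference given Firm 1's mix p = 1/2:
  payoff from Advertise = -3/2; payoff from Not advertise = -3/2 — equal.
Check Firm 1's indifference given Firm 2's mix q = 1/2:
  payoff from Advertise = 0; payoff from Not advertise = 0 — equal.
Both players are indifferent, so neither can profitably deviate.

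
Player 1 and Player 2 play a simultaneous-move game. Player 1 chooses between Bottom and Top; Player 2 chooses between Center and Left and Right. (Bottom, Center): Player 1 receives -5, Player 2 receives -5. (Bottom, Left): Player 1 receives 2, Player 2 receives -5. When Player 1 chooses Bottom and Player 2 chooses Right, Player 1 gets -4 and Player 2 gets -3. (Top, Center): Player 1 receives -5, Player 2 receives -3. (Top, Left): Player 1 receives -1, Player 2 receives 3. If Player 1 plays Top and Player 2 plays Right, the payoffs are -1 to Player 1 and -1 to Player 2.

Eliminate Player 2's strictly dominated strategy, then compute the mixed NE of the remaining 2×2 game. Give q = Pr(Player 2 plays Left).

Player 2's strategy Center is strictly dominated by Right: -3 > -5 and -1 > -3. Eliminate Center.
Player 1's indifference between Bottom and Top determines Player 2's mixing probability q:
  Player 1's expected payoff from Bottom: q·2 + (1−q)·(-4) = 6q - 4
  Player 1's expected payoff from Top: q·(-1) + (1−q)·(-1) = -1
  6q - 4 = -1  ⇒  6q = 3  ⇒  q = 1/2.

q = 1/2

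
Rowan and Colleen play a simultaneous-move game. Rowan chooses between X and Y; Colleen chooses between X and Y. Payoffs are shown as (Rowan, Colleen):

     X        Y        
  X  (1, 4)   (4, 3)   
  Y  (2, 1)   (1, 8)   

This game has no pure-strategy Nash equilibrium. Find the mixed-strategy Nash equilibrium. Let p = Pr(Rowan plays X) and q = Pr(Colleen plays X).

For Colleen to be willing to mix, Colleen must be indifferent between X and Y, which pins down Rowan's mix.
  Colleen's payoff from X: p·4 + (1−p)·1 = 3p + 1
  Colleen's payoff from Y: p·3 + (1−p)·8 = -5p + 8
  3p + 1 = -5p + 8  ⇒  8p = 7  ⇒  p = 7/8.
Colleen's mix must leave Rowan indifferent between X and Y.
  Rowan's payoff to X: q·1 + (1−q)·4 = -3q + 4
  Rowan's payoff to Y: q·2 + (1−q)·1 = q + 1
  -3q + 4 = q + 1  ⇒  -4q = -3  ⇒  q = 3/4.

p = 7/8, q = 3/4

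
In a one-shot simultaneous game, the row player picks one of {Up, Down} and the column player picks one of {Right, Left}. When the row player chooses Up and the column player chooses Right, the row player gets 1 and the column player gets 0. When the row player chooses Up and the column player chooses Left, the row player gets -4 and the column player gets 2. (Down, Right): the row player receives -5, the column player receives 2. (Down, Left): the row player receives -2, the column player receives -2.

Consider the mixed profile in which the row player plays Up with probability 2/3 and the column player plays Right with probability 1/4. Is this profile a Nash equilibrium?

Yes

Check the column player's indifference given the row player's mix p = 2/3:
  payoff from Right = 2/3; payoff from Left = 2/3 — equal.
Check the row player's indifference given the column player's mix q = 1/4:
  payoff from Up = -11/4; payoff from Down = -11/4 — equal.
Both players are indifferent, so neither can profitably deviate.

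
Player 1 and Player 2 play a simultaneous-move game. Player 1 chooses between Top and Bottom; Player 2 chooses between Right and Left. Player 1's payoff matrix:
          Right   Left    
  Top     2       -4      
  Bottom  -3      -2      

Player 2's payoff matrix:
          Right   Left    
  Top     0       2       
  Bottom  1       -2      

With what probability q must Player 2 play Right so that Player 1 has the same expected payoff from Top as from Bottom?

q = 2/7

In a mixed equilibrium Player 1 is indifferent between Top and Bottom; this condition fixes q.
  Player 1's payoff from Top: q·2 + (1−q)·(-4) = 6q - 4
  Player 1's payoff from Bottom: q·(-3) + (1−q)·(-2) = -q - 2
  6q - 4 = -q - 2  ⇒  7q = 2  ⇒  q = 2/7.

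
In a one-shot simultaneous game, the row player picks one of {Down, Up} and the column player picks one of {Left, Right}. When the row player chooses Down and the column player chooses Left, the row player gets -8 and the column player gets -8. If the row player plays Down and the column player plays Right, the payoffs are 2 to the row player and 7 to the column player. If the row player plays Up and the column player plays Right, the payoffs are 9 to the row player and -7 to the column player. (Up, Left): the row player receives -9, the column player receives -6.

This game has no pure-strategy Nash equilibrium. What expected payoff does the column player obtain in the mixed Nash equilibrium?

-49/8

The column player's indifference between Left and Right determines the row player's mixing probability p:
  the column player's payoff to Left: p·(-8) + (1−p)·(-6) = -2p - 6
  the column player's payoff to Right: p·7 + (1−p)·(-7) = 14p - 7
  -2p - 6 = 14p - 7  ⇒  -16p = -1  ⇒  p = 1/16.
At equilibrium the column player is indifferent across columns, so the column player's payoff equals the payoff from Left: (1/16)·(-8) + (15/16)·(-6) = -49/8.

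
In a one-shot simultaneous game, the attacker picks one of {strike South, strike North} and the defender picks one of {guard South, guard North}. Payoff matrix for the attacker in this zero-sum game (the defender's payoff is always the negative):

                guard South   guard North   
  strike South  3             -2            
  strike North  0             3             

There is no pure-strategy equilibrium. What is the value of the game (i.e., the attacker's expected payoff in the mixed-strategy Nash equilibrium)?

v = 9/8

The defender's mix must leave the attacker indifferent between strike South and strike North.
  the attacker's expected payoff from strike South: q·3 + (1−q)·(-2) = 5q - 2
  the attacker's expected payoff from strike North: q·0 + (1−q)·3 = -3q + 3
  5q - 2 = -3q + 3  ⇒  8q = 5  ⇒  q = 5/8.
The value is the attacker's expected payoff against this mix (using strike South): (5/8)·3 + (3/8)·(-2) = 9/8.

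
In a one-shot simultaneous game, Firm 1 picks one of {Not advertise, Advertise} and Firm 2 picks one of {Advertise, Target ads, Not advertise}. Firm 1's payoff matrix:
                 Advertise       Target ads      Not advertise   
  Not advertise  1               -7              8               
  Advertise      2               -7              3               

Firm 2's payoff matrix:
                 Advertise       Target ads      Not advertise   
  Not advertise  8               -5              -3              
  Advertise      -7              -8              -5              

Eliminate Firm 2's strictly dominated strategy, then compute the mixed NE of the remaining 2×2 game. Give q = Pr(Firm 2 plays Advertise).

q = 5/6

Firm 2's strategy Target ads is strictly dominated by Not advertise: -3 > -5 and -5 > -8. Eliminate Target ads.
Firm 2's mix must leave Firm 1 indifferent between Not advertise and Advertise.
  Firm 1's payoff to Not advertise: q·1 + (1−q)·8 = -7q + 8
  Firm 1's payoff to Advertise: q·2 + (1−q)·3 = -q + 3
  -7q + 8 = -q + 3  ⇒  -6q = -5  ⇒  q = 5/6.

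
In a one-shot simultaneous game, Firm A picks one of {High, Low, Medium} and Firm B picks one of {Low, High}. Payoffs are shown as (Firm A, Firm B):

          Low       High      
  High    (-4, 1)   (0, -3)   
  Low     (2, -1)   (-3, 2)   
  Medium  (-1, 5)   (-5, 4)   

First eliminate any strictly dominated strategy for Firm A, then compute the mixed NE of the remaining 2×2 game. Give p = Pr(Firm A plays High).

Firm A's strategy Medium is strictly dominated by Low: 2 > -1 and -3 > -5. Eliminate Medium.
Firm A's mix must leave Firm B indifferent between Low and High.
  Firm B's payoff from Low: p·1 + (1−p)·(-1) = 2p - 1
  Firm B's payoff from High: p·(-3) + (1−p)·2 = -5p + 2
  2p - 1 = -5p + 2  ⇒  7p = 3  ⇒  p = 3/7.

p = 3/7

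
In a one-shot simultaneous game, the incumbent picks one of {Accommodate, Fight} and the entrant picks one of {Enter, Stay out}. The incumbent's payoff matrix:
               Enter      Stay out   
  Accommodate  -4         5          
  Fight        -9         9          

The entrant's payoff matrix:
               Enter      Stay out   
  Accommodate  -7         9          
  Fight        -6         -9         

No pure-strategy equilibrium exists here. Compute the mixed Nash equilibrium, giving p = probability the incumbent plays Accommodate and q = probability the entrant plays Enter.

For the entrant to be willing to mix, the entrant must be indifferent between Enter and Stay out, which pins down the incumbent's mix.
  the entrant's expected payoff from Enter: p·(-7) + (1−p)·(-6) = -p - 6
  the entrant's expected payoff from Stay out: p·9 + (1−p)·(-9) = 18p - 9
  -p - 6 = 18p - 9  ⇒  -19p = -3  ⇒  p = 3/19.
The entrant's mix must leave the incumbent indifferent between Accommodate and Fight.
  the incumbent's payoff from Accommodate: q·(-4) + (1−q)·5 = -9q + 5
  the incumbent's payoff from Fight: q·(-9) + (1−q)·9 = -18q + 9
  -9q + 5 = -18q + 9  ⇒  9q = 4  ⇒  q = 4/9.

p = 3/19, q = 4/9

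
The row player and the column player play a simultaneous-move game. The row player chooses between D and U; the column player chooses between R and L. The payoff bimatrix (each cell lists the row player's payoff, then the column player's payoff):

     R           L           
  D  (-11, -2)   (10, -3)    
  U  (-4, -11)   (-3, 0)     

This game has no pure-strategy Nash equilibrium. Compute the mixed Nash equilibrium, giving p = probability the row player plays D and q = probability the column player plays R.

Set the column player's expected payoff from R equal to that from L:
  the column player's payoff to R: p·(-2) + (1−p)·(-11) = 9p - 11
  the column player's payoff to L: p·(-3) + (1−p)·0 = -3p
  9p - 11 = -3p  ⇒  12p = 11  ⇒  p = 11/12.
The row player's indifference between D and U determines the column player's mixing probability q:
  the row player's payoff from D: q·(-11) + (1−q)·10 = -21q + 10
  the row player's payoff from U: q·(-4) + (1−q)·(-3) = -q - 3
  -21q + 10 = -q - 3  ⇒  -20q = -13  ⇒  q = 13/20.

p = 11/12, q = 13/20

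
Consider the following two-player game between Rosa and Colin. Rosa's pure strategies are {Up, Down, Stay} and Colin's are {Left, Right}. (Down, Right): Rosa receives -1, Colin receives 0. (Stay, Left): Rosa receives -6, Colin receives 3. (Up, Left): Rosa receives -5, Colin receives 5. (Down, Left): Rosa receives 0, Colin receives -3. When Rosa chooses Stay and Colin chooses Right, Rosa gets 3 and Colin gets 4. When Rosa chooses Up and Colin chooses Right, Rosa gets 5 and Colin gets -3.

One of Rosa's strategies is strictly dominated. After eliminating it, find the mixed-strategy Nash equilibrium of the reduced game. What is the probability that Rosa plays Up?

Rosa's strategy Stay is strictly dominated by Up: -5 > -6 and 5 > 3. Eliminate Stay.
For Colin to be willing to mix, Colin must be indifferent between Left and Right, which pins down Rosa's mix.
  Colin's expected payoff from Left: p·5 + (1−p)·(-3) = 8p - 3
  Colin's expected payoff from Right: p·(-3) + (1−p)·0 = -3p
  8p - 3 = -3p  ⇒  11p = 3  ⇒  p = 3/11.

p = 3/11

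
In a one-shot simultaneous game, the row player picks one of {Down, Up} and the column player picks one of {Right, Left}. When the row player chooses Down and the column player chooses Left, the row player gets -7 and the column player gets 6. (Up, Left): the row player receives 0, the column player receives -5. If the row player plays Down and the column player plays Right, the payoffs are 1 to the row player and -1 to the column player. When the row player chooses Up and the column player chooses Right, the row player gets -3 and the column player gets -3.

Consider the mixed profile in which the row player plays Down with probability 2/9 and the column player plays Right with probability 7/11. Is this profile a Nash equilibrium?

Yes

Check the column player's indifference given the row player's mix p = 2/9:
  payoff from Right = -23/9; payoff from Left = -23/9 — equal.
Check the row player's indifference given the column player's mix q = 7/11:
  payoff from Down = -21/11; payoff from Up = -21/11 — equal.
Both players are indifferent, so neither can profitably deviate.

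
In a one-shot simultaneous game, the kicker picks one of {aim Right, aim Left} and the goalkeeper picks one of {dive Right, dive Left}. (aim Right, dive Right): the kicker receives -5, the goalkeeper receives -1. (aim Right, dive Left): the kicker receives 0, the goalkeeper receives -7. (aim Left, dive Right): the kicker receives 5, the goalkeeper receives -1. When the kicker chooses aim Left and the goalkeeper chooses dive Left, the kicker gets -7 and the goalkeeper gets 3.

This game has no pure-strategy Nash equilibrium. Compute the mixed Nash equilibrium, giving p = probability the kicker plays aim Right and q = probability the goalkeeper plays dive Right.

p = 2/5, q = 7/17

In a mixed equilibrium the goalkeeper is indifferent between dive Right and dive Left; this condition fixes p.
  the goalkeeper's payoff to dive Right: p·(-1) + (1−p)·(-1) = -1
  the goalkeeper's payoff to dive Left: p·(-7) + (1−p)·3 = -10p + 3
  -1 = -10p + 3  ⇒  10p = 4  ⇒  p = 2/5.
For the kicker to be willing to mix, the kicker must be indifferent between aim Right and aim Left, which pins down the goalkeeper's mix.
  the kicker's expected payoff from aim Right: q·(-5) + (1−q)·0 = -5q
  the kicker's expected payoff from aim Left: q·5 + (1−q)·(-7) = 12q - 7
  -5q = 12q - 7  ⇒  -17q = -7  ⇒  q = 7/17.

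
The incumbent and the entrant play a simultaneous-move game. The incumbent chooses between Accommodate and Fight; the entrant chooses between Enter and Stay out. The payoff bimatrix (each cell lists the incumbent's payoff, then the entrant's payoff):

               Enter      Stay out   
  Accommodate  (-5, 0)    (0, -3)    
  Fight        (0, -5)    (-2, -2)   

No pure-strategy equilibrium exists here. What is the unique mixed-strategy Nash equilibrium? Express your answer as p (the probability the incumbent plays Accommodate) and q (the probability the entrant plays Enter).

In a mixed equilibrium the entrant is indifferent between Enter and Stay out; this condition fixes p.
  the entrant's payoff from Enter: p·0 + (1−p)·(-5) = 5p - 5
  the entrant's payoff from Stay out: p·(-3) + (1−p)·(-2) = -p - 2
  5p - 5 = -p - 2  ⇒  6p = 3  ⇒  p = 1/2.
For the incumbent to be willing to mix, the incumbent must be indifferent between Accommodate and Fight, which pins down the entrant's mix.
  the incumbent's payoff from Accommodate: q·(-5) + (1−q)·0 = -5q
  the incumbent's payoff from Fight: q·0 + (1−q)·(-2) = 2q - 2
  -5q = 2q - 2  ⇒  -7q = -2  ⇒  q = 2/7.

p = 1/2, q = 2/7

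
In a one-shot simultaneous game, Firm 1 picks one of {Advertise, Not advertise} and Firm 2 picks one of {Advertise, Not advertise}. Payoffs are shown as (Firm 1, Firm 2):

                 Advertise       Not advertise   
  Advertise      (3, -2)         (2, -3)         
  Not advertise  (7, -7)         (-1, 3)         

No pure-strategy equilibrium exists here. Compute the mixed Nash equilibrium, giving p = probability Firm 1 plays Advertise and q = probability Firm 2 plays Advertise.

p = 10/11, q = 3/7

Firm 1's mix must leave Firm 2 indifferent between Advertise and Not advertise.
  Firm 2's payoff to Advertise: p·(-2) + (1−p)·(-7) = 5p - 7
  Firm 2's payoff to Not advertise: p·(-3) + (1−p)·3 = -6p + 3
  5p - 7 = -6p + 3  ⇒  11p = 10  ⇒  p = 10/11.
Firm 2's mix must leave Firm 1 indifferent between Advertise and Not advertise.
  Firm 1's expected payoff from Advertise: q·3 + (1−q)·2 = q + 2
  Firm 1's expected payoff from Not advertise: q·7 + (1−q)·(-1) = 8q - 1
  q + 2 = 8q - 1  ⇒  -7q = -3  ⇒  q = 3/7.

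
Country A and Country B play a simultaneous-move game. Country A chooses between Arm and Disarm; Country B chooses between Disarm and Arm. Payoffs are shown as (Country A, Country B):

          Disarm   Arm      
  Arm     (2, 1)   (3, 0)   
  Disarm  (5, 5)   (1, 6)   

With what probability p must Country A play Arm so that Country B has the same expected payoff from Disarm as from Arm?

Country A's mix must leave Country B indifferent between Disarm and Arm.
  Country B's payoff from Disarm: p·1 + (1−p)·5 = -4p + 5
  Country B's payoff from Arm: p·0 + (1−p)·6 = -6p + 6
  -4p + 5 = -6p + 6  ⇒  2p = 1  ⇒  p = 1/2.

p = 1/2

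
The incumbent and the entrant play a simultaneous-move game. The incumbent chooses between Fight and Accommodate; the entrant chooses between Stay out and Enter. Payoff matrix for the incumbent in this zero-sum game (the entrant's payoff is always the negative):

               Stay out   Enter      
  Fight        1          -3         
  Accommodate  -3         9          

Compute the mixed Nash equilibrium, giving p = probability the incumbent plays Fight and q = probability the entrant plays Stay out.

The incumbent's mix must leave the entrant indifferent between Stay out and Enter.
  the entrant's payoff from Stay out: p·(-1) + (1−p)·3 = -4p + 3
  the entrant's payoff from Enter: p·3 + (1−p)·(-9) = 12p - 9
  -4p + 3 = 12p - 9  ⇒  -16p = -12  ⇒  p = 3/4.
In a mixed equilibrium the incumbent is indifferent between Fight and Accommodate; this condition fixes q.
  the incumbent's payoff to Fight: q·1 + (1−q)·(-3) = 4q - 3
  the incumbent's payoff to Accommodate: q·(-3) + (1−q)·9 = -12q + 9
  4q - 3 = -12q + 9  ⇒  16q = 12  ⇒  q = 3/4.

p = 3/4, q = 3/4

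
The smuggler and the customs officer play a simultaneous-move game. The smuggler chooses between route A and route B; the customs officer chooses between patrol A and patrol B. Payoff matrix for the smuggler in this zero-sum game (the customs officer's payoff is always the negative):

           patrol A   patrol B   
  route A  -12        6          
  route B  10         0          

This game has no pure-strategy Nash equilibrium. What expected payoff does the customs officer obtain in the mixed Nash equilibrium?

-15/7

For the customs officer to be willing to mix, the customs officer must be indifferent between patrol A and patrol B, which pins down the smuggler's mix.
  the customs officer's payoff to patrol A: p·12 + (1−p)·(-10) = 22p - 10
  the customs officer's payoff to patrol B: p·(-6) + (1−p)·0 = -6p
  22p - 10 = -6p  ⇒  28p = 10  ⇒  p = 5/14.
At equilibrium the customs officer is indifferent across columns, so the customs officer's payoff equals the payoff from patrol A: (5/14)·12 + (9/14)·(-10) = -15/7.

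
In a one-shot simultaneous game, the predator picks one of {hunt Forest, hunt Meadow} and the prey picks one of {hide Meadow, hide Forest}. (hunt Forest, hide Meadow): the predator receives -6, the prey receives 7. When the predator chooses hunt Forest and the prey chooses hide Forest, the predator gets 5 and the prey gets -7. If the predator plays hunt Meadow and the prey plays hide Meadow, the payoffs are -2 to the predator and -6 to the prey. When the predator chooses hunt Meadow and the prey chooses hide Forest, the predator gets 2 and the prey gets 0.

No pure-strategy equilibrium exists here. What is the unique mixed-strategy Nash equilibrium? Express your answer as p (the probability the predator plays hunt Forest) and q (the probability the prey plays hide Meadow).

p = 3/10, q = 3/7

The prey's indifference between hide Meadow and hide Forest determines the predator's mixing probability p:
  the prey's payoff from hide Meadow: p·7 + (1−p)·(-6) = 13p - 6
  the prey's payoff from hide Forest: p·(-7) + (1−p)·0 = -7p
  13p - 6 = -7p  ⇒  20p = 6  ⇒  p = 3/10.
Set the predator's expected payoff from hunt Forest equal to that from hunt Meadow:
  the predator's payoff from hunt Forest: q·(-6) + (1−q)·5 = -11q + 5
  the predator's payoff from hunt Meadow: q·(-2) + (1−q)·2 = -4q + 2
  -11q + 5 = -4q + 2  ⇒  -7q = -3  ⇒  q = 3/7.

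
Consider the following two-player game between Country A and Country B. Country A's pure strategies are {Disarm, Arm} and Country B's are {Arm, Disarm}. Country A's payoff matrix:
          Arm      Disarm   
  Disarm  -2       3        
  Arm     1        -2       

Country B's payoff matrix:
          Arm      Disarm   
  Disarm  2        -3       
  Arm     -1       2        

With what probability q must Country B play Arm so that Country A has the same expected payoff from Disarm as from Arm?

Country A's indifference between Disarm and Arm determines Country B's mixing probability q:
  Country A's expected payoff from Disarm: q·(-2) + (1−q)·3 = -5q + 3
  Country A's expected payoff from Arm: q·1 + (1−q)·(-2) = 3q - 2
  -5q + 3 = 3q - 2  ⇒  -8q = -5  ⇒  q = 5/8.

q = 5/8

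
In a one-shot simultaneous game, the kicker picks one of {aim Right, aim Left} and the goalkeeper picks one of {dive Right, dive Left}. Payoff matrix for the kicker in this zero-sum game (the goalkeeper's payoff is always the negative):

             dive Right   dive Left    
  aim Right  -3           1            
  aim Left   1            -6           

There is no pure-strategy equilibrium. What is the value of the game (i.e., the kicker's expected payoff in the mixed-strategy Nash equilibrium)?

v = -17/11

The kicker's indifference between aim Right and aim Left determines the goalkeeper's mixing probability q:
  the kicker's expected payoff from aim Right: q·(-3) + (1−q)·1 = -4q + 1
  the kicker's expected payoff from aim Left: q·1 + (1−q)·(-6) = 7q - 6
  -4q + 1 = 7q - 6  ⇒  -11q = -7  ⇒  q = 7/11.
The value is the kicker's expected payoff against this mix (using aim Right): (7/11)·(-3) + (4/11)·1 = -17/11.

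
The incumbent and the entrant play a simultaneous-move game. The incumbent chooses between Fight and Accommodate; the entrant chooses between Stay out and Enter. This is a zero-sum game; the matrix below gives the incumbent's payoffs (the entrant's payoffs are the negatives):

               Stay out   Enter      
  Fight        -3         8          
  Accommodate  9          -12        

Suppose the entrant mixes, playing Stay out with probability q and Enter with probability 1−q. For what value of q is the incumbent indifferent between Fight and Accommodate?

q = 5/8

In a mixed equilibrium the incumbent is indifferent between Fight and Accommodate; this condition fixes q.
  the incumbent's expected payoff from Fight: q·(-3) + (1−q)·8 = -11q + 8
  the incumbent's expected payoff from Accommodate: q·9 + (1−q)·(-12) = 21q - 12
  -11q + 8 = 21q - 12  ⇒  -32q = -20  ⇒  q = 5/8.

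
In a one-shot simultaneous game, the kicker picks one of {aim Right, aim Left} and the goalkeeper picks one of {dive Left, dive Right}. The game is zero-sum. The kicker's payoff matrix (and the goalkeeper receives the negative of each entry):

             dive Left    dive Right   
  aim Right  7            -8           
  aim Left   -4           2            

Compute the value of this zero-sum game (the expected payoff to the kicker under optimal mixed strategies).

The kicker's indifference between aim Right and aim Left determines the goalkeeper's mixing probability q:
  the kicker's payoff to aim Right: q·7 + (1−q)·(-8) = 15q - 8
  the kicker's payoff to aim Left: q·(-4) + (1−q)·2 = -6q + 2
  15q - 8 = -6q + 2  ⇒  21q = 10  ⇒  q = 10/21.
The value is the kicker's expected payoff against this mix (using aim Right): (10/21)·7 + (11/21)·(-8) = -6/7.

v = -6/7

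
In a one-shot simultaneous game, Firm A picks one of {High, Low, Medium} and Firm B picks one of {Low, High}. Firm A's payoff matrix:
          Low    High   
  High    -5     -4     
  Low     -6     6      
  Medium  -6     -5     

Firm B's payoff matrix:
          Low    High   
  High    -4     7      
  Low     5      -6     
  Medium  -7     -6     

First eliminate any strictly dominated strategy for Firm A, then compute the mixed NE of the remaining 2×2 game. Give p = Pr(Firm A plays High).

Firm A's strategy Medium is strictly dominated by High: -5 > -6 and -4 > -5. Eliminate Medium.
Set Firm B's expected payoff from Low equal to that from High:
  Firm B's payoff to Low: p·(-4) + (1−p)·5 = -9p + 5
  Firm B's payoff to High: p·7 + (1−p)·(-6) = 13p - 6
  -9p + 5 = 13p - 6  ⇒  -22p = -11  ⇒  p = 1/2.

p = 1/2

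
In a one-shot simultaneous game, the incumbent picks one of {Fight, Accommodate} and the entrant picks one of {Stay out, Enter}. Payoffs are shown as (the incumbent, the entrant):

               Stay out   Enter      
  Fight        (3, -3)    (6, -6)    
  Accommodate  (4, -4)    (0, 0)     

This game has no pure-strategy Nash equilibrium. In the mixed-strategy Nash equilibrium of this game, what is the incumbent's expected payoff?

24/7

The entrant's mix must leave the incumbent indifferent between Fight and Accommodate.
  the incumbent's payoff from Fight: q·3 + (1−q)·6 = -3q + 6
  the incumbent's payoff from Accommodate: q·4 + (1−q)·0 = 4q
  -3q + 6 = 4q  ⇒  -7q = -6  ⇒  q = 6/7.
At equilibrium the incumbent is indifferent across rows, so the incumbent's payoff equals the payoff from Fight: (6/7)·3 + (1/7)·6 = 24/7.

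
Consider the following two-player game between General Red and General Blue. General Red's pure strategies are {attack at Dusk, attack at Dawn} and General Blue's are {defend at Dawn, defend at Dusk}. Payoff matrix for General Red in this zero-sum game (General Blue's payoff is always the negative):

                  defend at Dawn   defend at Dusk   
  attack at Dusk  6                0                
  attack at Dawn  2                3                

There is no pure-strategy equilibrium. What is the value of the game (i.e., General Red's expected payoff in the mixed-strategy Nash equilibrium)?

For General Red to be willing to mix, General Red must be indifferent between attack at Dusk and attack at Dawn, which pins down General Blue's mix.
  General Red's payoff to attack at Dusk: q·6 + (1−q)·0 = 6q
  General Red's payoff to attack at Dawn: q·2 + (1−q)·3 = -q + 3
  6q = -q + 3  ⇒  7q = 3  ⇒  q = 3/7.
The value is General Red's expected payoff against this mix (using attack at Dusk): (3/7)·6 + (4/7)·0 = 18/7.

v = 18/7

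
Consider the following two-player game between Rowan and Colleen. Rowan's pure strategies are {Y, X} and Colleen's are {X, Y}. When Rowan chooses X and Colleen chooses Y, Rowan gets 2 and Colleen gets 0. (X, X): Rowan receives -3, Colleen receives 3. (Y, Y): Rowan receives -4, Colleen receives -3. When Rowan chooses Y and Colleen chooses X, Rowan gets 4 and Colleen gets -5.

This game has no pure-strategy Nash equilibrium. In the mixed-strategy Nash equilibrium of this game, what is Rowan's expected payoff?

In a mixed equilibrium Rowan is indifferent between Y and X; this condition fixes q.
  Rowan's payoff to Y: q·4 + (1−q)·(-4) = 8q - 4
  Rowan's payoff to X: q·(-3) + (1−q)·2 = -5q + 2
  8q - 4 = -5q + 2  ⇒  13q = 6  ⇒  q = 6/13.
At equilibrium Rowan is indifferent across rows, so Rowan's payoff equals the payoff from Y: (6/13)·4 + (7/13)·(-4) = -4/13.

-4/13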